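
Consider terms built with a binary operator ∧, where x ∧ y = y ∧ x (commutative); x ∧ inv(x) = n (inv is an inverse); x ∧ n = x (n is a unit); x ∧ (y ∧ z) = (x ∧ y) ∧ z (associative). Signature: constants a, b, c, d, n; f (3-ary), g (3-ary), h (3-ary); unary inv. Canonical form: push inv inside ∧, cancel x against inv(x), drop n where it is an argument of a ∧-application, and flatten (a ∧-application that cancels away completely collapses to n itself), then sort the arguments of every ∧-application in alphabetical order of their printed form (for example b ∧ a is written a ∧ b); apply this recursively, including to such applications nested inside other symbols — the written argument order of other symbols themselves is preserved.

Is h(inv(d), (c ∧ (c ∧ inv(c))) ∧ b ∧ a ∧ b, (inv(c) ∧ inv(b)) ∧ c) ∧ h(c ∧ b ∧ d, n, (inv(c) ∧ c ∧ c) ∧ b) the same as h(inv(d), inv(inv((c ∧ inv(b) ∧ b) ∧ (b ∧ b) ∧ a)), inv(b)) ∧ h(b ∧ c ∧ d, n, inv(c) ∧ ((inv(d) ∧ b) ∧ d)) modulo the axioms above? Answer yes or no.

Answer: no — h(b ∧ c ∧ d, n, b ∧ c) ∧ h(inv(d), a ∧ b ∧ b ∧ c, inv(b)) vs h(b ∧ c ∧ d, n, b ∧ inv(c)) ∧ h(inv(d), a ∧ b ∧ b ∧ c, inv(b))

Derivation:
Left:  h(inv(d), (c ∧ (c ∧ inv(c))) ∧ b ∧ a ∧ b, (inv(c) ∧ inv(b)) ∧ c) ∧ h(c ∧ b ∧ d, n, (inv(c) ∧ c ∧ c) ∧ b)
  Collect:  h(inv(d), a ∧ b ∧ b ∧ c, inv(b)) ∧ h(b ∧ c ∧ d, n, b ∧ c)
  Sort:  h(b ∧ c ∧ d, n, b ∧ c) ∧ h(inv(d), a ∧ b ∧ b ∧ c, inv(b))
Right:  h(inv(d), inv(inv((c ∧ inv(b) ∧ b) ∧ (b ∧ b) ∧ a)), inv(b)) ∧ h(b ∧ c ∧ d, n, inv(c) ∧ ((inv(d) ∧ b) ∧ d))
  Push inv inside:  distribute inv over ∧ and collapse double inv
  Combine occurrences:  h(inv(d), a ∧ b ∧ b ∧ c, inv(b)) ∧ h(b ∧ c ∧ d, n, b ∧ inv(c))
  Sort:  h(b ∧ c ∧ d, n, b ∧ inv(c)) ∧ h(inv(d), a ∧ b ∧ b ∧ c, inv(b))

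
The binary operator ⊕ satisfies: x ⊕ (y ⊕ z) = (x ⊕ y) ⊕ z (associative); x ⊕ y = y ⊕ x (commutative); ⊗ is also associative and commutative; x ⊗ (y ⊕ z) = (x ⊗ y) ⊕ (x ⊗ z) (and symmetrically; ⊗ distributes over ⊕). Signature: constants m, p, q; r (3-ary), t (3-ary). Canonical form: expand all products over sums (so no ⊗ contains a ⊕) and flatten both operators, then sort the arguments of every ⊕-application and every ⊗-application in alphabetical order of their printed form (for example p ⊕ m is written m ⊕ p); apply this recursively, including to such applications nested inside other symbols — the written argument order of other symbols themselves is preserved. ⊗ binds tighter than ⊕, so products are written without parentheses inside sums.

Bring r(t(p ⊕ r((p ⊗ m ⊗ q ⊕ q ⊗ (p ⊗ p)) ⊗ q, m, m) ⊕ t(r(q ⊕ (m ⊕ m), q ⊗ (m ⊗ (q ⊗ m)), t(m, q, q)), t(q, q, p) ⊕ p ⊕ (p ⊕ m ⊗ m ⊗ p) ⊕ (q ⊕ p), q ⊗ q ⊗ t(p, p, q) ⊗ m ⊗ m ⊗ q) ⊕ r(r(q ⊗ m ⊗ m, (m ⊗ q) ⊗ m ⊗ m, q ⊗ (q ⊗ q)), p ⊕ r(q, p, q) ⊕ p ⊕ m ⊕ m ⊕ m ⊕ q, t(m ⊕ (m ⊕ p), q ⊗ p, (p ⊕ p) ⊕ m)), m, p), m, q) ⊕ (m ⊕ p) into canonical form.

Answer: m ⊕ p ⊕ r(t(p ⊕ r(m ⊗ p ⊗ q ⊗ q ⊕ p ⊗ p ⊗ q ⊗ q, m, m) ⊕ r(r(m ⊗ m ⊗ q, m ⊗ m ⊗ m ⊗ q, q ⊗ q ⊗ q), m ⊕ m ⊕ m ⊕ p ⊕ p ⊕ q ⊕ r(q, p, q), t(m ⊕ m ⊕ p, p ⊗ q, m ⊕ p ⊕ p)) ⊕ t(r(m ⊕ m ⊕ q, m ⊗ m ⊗ q ⊗ q, t(m, q, q)), m ⊗ m ⊗ p ⊕ p ⊕ p ⊕ p ⊕ q ⊕ t(q, q, p), m ⊗ m ⊗ q ⊗ q ⊗ q ⊗ t(p, p, q)), m, p), m, q)

Derivation:
Distribute:  r(t(p ⊕ r(m ⊗ p ⊗ q ⊗ q ⊕ p ⊗ p ⊗ q ⊗ q, m, m) ⊕ r(r(m ⊗ m ⊗ q, m ⊗ m ⊗ m ⊗ q, q ⊗ q ⊗ q), m ⊕ m ⊕ m ⊕ p ⊕ p ⊕ q ⊕ r(q, p, q), t(m ⊕ m ⊕ p, p ⊗ q, m ⊕ p ⊕ p)) ⊕ t(r(m ⊕ m ⊕ q, m ⊗ m ⊗ q ⊗ q, t(m, q, q)), m ⊗ m ⊗ p ⊕ p ⊕ p ⊕ p ⊕ q ⊕ t(q, q, p), m ⊗ m ⊗ q ⊗ q ⊗ q ⊗ t(p, p, q)), m, p), m, q) ⊕ m ⊕ p
Sort arguments:  m ⊕ p ⊕ r(t(p ⊕ r(m ⊗ p ⊗ q ⊗ q ⊕ p ⊗ p ⊗ q ⊗ q, m, m) ⊕ r(r(m ⊗ m ⊗ q, m ⊗ m ⊗ m ⊗ q, q ⊗ q ⊗ q), m ⊕ m ⊕ m ⊕ p ⊕ p ⊕ q ⊕ r(q, p, q), t(m ⊕ m ⊕ p, p ⊗ q, m ⊕ p ⊕ p)) ⊕ t(r(m ⊕ m ⊕ q, m ⊗ m ⊗ q ⊗ q, t(m, q, q)), m ⊗ m ⊗ p ⊕ p ⊕ p ⊕ p ⊕ q ⊕ t(q, q, p), m ⊗ m ⊗ q ⊗ q ⊗ q ⊗ t(p, p, q)), m, p), m, q)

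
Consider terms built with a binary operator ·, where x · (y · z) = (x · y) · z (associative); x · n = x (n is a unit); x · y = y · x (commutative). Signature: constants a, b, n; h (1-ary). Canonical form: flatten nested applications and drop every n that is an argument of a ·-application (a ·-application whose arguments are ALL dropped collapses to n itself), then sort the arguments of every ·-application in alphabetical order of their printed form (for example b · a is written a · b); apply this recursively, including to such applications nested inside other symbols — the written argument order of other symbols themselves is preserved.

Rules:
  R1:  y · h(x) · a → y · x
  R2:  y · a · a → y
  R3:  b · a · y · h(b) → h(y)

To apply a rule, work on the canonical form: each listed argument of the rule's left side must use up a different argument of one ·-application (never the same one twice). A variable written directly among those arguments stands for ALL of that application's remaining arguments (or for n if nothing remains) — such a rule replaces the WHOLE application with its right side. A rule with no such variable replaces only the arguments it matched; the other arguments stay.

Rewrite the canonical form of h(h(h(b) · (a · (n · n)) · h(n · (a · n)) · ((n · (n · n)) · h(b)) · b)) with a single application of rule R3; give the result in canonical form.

Answer: h(h(h(h(a) · h(b))))

Derivation:
Canonical form:  h(h(a · b · h(a) · h(b) · h(b)))
Match R3:  consume a, b, h(b);  y := h(a) · h(b)
Every leftover argument binds to the variable; the entire application is replaced.
Result:  h(h(h(h(a) · h(b))))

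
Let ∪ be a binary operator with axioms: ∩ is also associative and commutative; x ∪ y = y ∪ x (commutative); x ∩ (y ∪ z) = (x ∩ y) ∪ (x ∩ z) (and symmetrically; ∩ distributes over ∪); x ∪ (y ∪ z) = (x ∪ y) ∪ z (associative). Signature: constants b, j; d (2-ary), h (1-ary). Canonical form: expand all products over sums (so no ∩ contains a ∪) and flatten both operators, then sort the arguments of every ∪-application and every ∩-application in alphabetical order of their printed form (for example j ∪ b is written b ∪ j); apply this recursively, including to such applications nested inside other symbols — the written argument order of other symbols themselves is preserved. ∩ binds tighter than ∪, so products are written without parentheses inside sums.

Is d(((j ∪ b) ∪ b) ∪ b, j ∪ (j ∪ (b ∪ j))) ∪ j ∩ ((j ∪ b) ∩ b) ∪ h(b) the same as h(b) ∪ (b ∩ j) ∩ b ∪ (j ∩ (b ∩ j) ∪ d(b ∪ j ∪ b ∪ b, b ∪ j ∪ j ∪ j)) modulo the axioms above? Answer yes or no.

Left:  d(((j ∪ b) ∪ b) ∪ b, j ∪ (j ∪ (b ∪ j))) ∪ j ∩ ((j ∪ b) ∩ b) ∪ h(b)
  Distribute:  d(b ∪ b ∪ b ∪ j, b ∪ j ∪ j ∪ j) ∪ b ∩ j ∩ j ∪ b ∩ b ∩ j ∪ h(b)
  Order the arguments:  b ∩ b ∩ j ∪ b ∩ j ∩ j ∪ d(b ∪ b ∪ b ∪ j, b ∪ j ∪ j ∪ j) ∪ h(b)
Right:  h(b) ∪ (b ∩ j) ∩ b ∪ (j ∩ (b ∩ j) ∪ d(b ∪ j ∪ b ∪ b, b ∪ j ∪ j ∪ j))
  Un-nest:  h(b) ∪ b ∩ b ∩ j ∪ b ∩ j ∩ j ∪ d(b ∪ b ∪ b ∪ j, b ∪ j ∪ j ∪ j)
  Sort:  b ∩ b ∩ j ∪ b ∩ j ∩ j ∪ d(b ∪ b ∪ b ∪ j, b ∪ j ∪ j ∪ j) ∪ h(b)

Answer: yes — both canonical forms are b ∩ b ∩ j ∪ b ∩ j ∩ j ∪ d(b ∪ b ∪ b ∪ j, b ∪ j ∪ j ∪ j) ∪ h(b)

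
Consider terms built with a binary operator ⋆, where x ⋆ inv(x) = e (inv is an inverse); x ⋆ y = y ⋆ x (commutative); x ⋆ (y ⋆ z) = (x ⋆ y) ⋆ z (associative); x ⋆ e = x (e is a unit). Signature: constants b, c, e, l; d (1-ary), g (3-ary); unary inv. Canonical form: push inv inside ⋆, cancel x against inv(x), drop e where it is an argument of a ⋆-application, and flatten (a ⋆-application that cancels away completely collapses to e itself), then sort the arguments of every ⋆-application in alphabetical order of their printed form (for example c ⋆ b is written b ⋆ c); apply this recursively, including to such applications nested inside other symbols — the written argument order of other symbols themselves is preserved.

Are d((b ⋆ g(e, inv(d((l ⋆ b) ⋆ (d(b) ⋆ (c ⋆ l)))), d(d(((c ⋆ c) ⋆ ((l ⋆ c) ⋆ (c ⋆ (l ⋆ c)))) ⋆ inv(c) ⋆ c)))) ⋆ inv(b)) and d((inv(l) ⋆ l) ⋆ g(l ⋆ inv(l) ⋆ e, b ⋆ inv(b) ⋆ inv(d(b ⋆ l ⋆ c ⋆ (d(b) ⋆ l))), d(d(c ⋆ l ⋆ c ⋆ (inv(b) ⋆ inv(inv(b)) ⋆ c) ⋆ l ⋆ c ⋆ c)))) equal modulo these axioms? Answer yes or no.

Left:  d((b ⋆ g(e, inv(d((l ⋆ b) ⋆ (d(b) ⋆ (c ⋆ l)))), d(d(((c ⋆ c) ⋆ ((l ⋆ c) ⋆ (c ⋆ (l ⋆ c)))) ⋆ inv(c) ⋆ c)))) ⋆ inv(b))
  Focus inside:  (b ⋆ g(e, inv(d((l ⋆ b) ⋆ (d(b) ⋆ (c ⋆ l)))), d(d(((c ⋆ c) ⋆ ((l ⋆ c) ⋆ (c ⋆ (l ⋆ c)))) ⋆ inv(c) ⋆ c)))) ⋆ inv(b)
  Cancel:  b cancels
  Combine occurrences:  g(e, inv(d(b ⋆ c ⋆ d(b) ⋆ l ⋆ l)), d(d(c ⋆ c ⋆ c ⋆ c ⋆ c ⋆ l ⋆ l)))
  Reassemble:  d(g(e, inv(d(b ⋆ c ⋆ d(b) ⋆ l ⋆ l)), d(d(c ⋆ c ⋆ c ⋆ c ⋆ c ⋆ l ⋆ l))))
Right:  d((inv(l) ⋆ l) ⋆ g(l ⋆ inv(l) ⋆ e, b ⋆ inv(b) ⋆ inv(d(b ⋆ l ⋆ c ⋆ (d(b) ⋆ l))), d(d(c ⋆ l ⋆ c ⋆ (inv(b) ⋆ inv(inv(b)) ⋆ c) ⋆ l ⋆ c ⋆ c))))
  Descend into:  (inv(l) ⋆ l) ⋆ g(l ⋆ inv(l) ⋆ e, b ⋆ inv(b) ⋆ inv(d(b ⋆ l ⋆ c ⋆ (d(b) ⋆ l))), d(d(c ⋆ l ⋆ c ⋆ (inv(b) ⋆ inv(inv(b)) ⋆ c) ⋆ l ⋆ c ⋆ c)))
  Push inv inside:  distribute inv over ⋆ and collapse double inv
  Cancel inverse pairs:  l cancels
  Collect terms:  g(e, inv(d(b ⋆ c ⋆ d(b) ⋆ l ⋆ l)), d(d(c ⋆ c ⋆ c ⋆ c ⋆ c ⋆ l ⋆ l)))
  Rebuild:  d(g(e, inv(d(b ⋆ c ⋆ d(b) ⋆ l ⋆ l)), d(d(c ⋆ c ⋆ c ⋆ c ⋆ c ⋆ l ⋆ l))))

Answer: yes — both canonical forms are d(g(e, inv(d(b ⋆ c ⋆ d(b) ⋆ l ⋆ l)), d(d(c ⋆ c ⋆ c ⋆ c ⋆ c ⋆ l ⋆ l))))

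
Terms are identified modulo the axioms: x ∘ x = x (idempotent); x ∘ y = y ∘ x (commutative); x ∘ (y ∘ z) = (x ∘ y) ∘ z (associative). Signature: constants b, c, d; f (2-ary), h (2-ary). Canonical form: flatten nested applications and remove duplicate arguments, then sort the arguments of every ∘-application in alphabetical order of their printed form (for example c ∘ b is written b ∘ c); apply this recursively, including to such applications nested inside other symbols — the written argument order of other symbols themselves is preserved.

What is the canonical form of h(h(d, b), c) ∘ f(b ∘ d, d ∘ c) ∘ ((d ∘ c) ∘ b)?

Flatten:  h(h(d, b), c) ∘ f(b ∘ d, d ∘ c) ∘ d ∘ c ∘ b
Simplify inside:  f(b ∘ d, d ∘ c)  →  f(b ∘ d, c ∘ d)
Sort arguments:  b ∘ c ∘ d ∘ f(b ∘ d, c ∘ d) ∘ h(h(d, b), c)

Answer: b ∘ c ∘ d ∘ f(b ∘ d, c ∘ d) ∘ h(h(d, b), c)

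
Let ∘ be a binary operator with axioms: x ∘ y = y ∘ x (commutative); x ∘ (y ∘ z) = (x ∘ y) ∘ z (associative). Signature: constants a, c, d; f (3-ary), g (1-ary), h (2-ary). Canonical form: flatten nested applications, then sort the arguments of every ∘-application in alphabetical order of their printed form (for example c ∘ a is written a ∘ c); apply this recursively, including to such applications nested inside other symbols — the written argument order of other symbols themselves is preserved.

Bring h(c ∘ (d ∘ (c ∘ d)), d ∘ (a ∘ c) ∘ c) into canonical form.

Answer: h(c ∘ c ∘ d ∘ d, a ∘ c ∘ c ∘ d)

Derivation:
Descend into:  c ∘ (d ∘ (c ∘ d))
Un-nest:  c ∘ d ∘ c ∘ d
Order the arguments:  c ∘ c ∘ d ∘ d
Reassemble:  h(c ∘ c ∘ d ∘ d, a ∘ c ∘ c ∘ d)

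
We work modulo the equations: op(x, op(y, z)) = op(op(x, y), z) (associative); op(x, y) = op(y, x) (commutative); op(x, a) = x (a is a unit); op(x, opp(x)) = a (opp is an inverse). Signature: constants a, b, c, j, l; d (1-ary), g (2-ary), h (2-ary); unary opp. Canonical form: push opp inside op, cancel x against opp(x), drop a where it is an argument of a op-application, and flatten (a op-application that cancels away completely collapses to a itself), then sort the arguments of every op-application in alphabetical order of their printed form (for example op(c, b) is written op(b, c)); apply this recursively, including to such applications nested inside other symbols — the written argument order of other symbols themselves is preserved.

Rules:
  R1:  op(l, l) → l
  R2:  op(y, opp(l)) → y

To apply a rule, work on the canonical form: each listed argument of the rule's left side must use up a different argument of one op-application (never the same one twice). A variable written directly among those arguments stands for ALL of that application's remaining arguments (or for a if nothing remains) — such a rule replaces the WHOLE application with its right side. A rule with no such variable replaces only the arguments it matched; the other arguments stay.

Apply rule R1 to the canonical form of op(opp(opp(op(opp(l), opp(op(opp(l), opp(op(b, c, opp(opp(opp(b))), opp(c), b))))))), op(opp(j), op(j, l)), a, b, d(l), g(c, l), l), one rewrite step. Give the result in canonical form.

Answer: op(b, b, d(l), g(c, l), l)

Derivation:
Canonical form:  op(b, b, d(l), g(c, l), l, l)
Apply R1:  consuming l, l
Giving:  op(b, b, d(l), g(c, l), l)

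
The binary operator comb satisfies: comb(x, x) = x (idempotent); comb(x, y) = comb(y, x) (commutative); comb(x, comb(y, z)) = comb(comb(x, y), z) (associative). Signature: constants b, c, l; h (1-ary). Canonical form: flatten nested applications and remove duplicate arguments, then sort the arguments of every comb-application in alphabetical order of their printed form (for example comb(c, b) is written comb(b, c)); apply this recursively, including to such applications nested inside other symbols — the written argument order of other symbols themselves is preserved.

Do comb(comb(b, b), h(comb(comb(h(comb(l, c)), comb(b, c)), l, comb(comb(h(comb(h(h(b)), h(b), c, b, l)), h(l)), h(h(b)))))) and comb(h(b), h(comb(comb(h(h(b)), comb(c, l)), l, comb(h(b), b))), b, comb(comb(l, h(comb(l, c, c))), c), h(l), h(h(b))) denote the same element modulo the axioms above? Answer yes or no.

Answer: no — comb(b, h(comb(b, c, h(comb(b, c, h(b), h(h(b)), l)), h(comb(c, l)), h(h(b)), h(l), l))) vs comb(b, c, h(b), h(comb(b, c, h(b), h(h(b)), l)), h(comb(c, l)), h(h(b)), h(l), l)

Derivation:
Left:  comb(comb(b, b), h(comb(comb(h(comb(l, c)), comb(b, c)), l, comb(comb(h(comb(h(h(b)), h(b), c, b, l)), h(l)), h(h(b))))))
  Un-nest:  comb(b, b, h(comb(comb(h(comb(l, c)), comb(b, c)), l, comb(comb(h(comb(h(h(b)), h(b), c, b, l)), h(l)), h(h(b))))))
  Inside:  h(comb(comb(h(comb(l, c)), comb(b, c)), l, comb(comb(h(comb(h(h(b)), h(b), c, b, l)), h(l)), h(h(b)))))  →  h(comb(b, c, h(comb(b, c, h(b), h(h(b)), l)), h(comb(c, l)), h(h(b)), h(l), l))
  Idempotence:  drop duplicate b
  Sort:  comb(b, h(comb(b, c, h(comb(b, c, h(b), h(h(b)), l)), h(comb(c, l)), h(h(b)), h(l), l)))
Right:  comb(h(b), h(comb(comb(h(h(b)), comb(c, l)), l, comb(h(b), b))), b, comb(comb(l, h(comb(l, c, c))), c), h(l), h(h(b)))
  Flatten:  comb(h(b), h(comb(comb(h(h(b)), comb(c, l)), l, comb(h(b), b))), b, l, h(comb(l, c, c)), c, h(l), h(h(b)))
  Canonicalize subterm:  h(comb(comb(h(h(b)), comb(c, l)), l, comb(h(b), b)))  →  h(comb(b, c, h(b), h(h(b)), l))
  Canonicalize subterm:  h(comb(l, c, c))  →  h(comb(c, l))
  Sort arguments:  comb(b, c, h(b), h(comb(b, c, h(b), h(h(b)), l)), h(comb(c, l)), h(h(b)), h(l), l)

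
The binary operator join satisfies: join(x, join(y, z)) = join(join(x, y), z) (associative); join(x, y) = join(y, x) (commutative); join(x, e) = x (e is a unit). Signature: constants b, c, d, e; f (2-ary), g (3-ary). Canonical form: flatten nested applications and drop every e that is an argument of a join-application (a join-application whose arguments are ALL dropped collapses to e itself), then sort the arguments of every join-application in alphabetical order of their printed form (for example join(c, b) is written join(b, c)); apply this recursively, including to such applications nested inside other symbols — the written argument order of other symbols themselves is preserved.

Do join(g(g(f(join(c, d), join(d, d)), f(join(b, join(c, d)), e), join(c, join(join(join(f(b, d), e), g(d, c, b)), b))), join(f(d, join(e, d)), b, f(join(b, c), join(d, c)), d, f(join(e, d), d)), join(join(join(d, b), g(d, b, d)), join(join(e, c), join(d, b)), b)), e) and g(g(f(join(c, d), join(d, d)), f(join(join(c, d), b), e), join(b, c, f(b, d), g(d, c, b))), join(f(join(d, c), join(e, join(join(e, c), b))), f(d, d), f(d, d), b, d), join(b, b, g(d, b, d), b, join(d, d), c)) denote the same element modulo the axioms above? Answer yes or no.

Left:  join(g(g(f(join(c, d), join(d, d)), f(join(b, join(c, d)), e), join(c, join(join(join(f(b, d), e), g(d, c, b)), b))), join(f(d, join(e, d)), b, f(join(b, c), join(d, c)), d, f(join(e, d), d)), join(join(join(d, b), g(d, b, d)), join(join(e, c), join(d, b)), b)), e)
  Simplify inside:  g(g(f(join(c, d), join(d, d)), f(join(b, join(c, d)), e), join(c, join(join(join(f(b, d), e), g(d, c, b)), b))), join(f(d, join(e, d)), b, f(join(b, c), join(d, c)), d, f(join(e, d), d)), join(join(join(d, b), g(d, b, d)), join(join(e, c), join(d, b)), b))  →  g(g(f(join(c, d), join(d, d)), f(join(b, c, d), e), join(b, c, f(b, d), g(d, c, b))), join(b, d, f(d, d), f(d, d), f(join(b, c), join(c, d))), join(b, b, b, c, d, d, g(d, b, d)))
  Units out:  drop e
  Sort:  g(g(f(join(c, d), join(d, d)), f(join(b, c, d), e), join(b, c, f(b, d), g(d, c, b))), join(b, d, f(d, d), f(d, d), f(join(b, c), join(c, d))), join(b, b, b, c, d, d, g(d, b, d)))
Right:  g(g(f(join(c, d), join(d, d)), f(join(join(c, d), b), e), join(b, c, f(b, d), g(d, c, b))), join(f(join(d, c), join(e, join(join(e, c), b))), f(d, d), f(d, d), b, d), join(b, b, g(d, b, d), b, join(d, d), c))
  Work inside:  join(f(join(d, c), join(e, join(join(e, c), b))), f(d, d), f(d, d), b, d)
  Simplify inside:  f(join(d, c), join(e, join(join(e, c), b)))  →  f(join(c, d), join(b, c))
  Sort:  join(b, d, f(d, d), f(d, d), f(join(c, d), join(b, c)))
  Rebuild:  g(g(f(join(c, d), join(d, d)), f(join(b, c, d), e), join(b, c, f(b, d), g(d, c, b))), join(b, d, f(d, d), f(d, d), f(join(c, d), join(b, c))), join(b, b, b, c, d, d, g(d, b, d)))

Answer: no — g(g(f(join(c, d), join(d, d)), f(join(b, c, d), e), join(b, c, f(b, d), g(d, c, b))), join(b, d, f(d, d), f(d, d), f(join(b, c), join(c, d))), join(b, b, b, c, d, d, g(d, b, d))) vs g(g(f(join(c, d), join(d, d)), f(join(b, c, d), e), join(b, c, f(b, d), g(d, c, b))), join(b, d, f(d, d), f(d, d), f(join(c, d), join(b, c))), join(b, b, b, c, d, d, g(d, b, d)))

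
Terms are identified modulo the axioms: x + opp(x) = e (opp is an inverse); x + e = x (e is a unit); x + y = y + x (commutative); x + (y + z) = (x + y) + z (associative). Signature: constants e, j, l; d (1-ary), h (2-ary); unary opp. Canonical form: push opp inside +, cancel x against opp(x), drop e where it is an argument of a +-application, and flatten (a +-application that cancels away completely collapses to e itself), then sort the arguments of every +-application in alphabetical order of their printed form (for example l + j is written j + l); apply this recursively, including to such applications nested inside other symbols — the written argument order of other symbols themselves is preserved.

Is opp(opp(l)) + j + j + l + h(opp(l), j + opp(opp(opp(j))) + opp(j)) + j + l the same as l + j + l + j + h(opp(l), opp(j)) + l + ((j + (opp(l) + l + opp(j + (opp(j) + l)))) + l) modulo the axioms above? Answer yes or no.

Answer: yes — both canonical forms are h(opp(l), opp(j)) + j + j + j + l + l + l

Derivation:
Left:  opp(opp(l)) + j + j + l + h(opp(l), j + opp(opp(opp(j))) + opp(j)) + j + l
  Push opp inside:  distribute opp over + and collapse double opp
  Combine occurrences:  l + l + l + j + j + j + h(opp(l), opp(j))
  Order the arguments:  h(opp(l), opp(j)) + j + j + j + l + l + l
Right:  l + j + l + j + h(opp(l), opp(j)) + l + ((j + (opp(l) + l + opp(j + (opp(j) + l)))) + l)
  Push opp inside:  distribute opp over + and collapse double opp
  Collect terms:  l + l + l + j + j + j + h(opp(l), opp(j))
  Sort:  h(opp(l), opp(j)) + j + j + j + l + l + l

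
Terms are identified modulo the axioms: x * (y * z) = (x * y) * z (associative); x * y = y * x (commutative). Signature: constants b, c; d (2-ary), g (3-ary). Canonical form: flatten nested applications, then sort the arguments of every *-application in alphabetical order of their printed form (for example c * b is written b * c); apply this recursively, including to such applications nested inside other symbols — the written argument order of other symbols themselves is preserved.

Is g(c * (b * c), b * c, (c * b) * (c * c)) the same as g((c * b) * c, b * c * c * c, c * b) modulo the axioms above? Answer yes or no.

Left:  g(c * (b * c), b * c, (c * b) * (c * c))
  Descend into:  (c * b) * (c * c)
  Flatten:  c * b * c * c
  Order the arguments:  b * c * c * c
  Put back:  g(b * c * c, b * c, b * c * c * c)
Right:  g((c * b) * c, b * c * c * c, c * b)
  Focus inside:  (c * b) * c
  Flatten:  c * b * c
  Sort:  b * c * c
  Put back:  g(b * c * c, b * c * c * c, b * c)

Answer: no — g(b * c * c, b * c, b * c * c * c) vs g(b * c * c, b * c * c * c, b * c)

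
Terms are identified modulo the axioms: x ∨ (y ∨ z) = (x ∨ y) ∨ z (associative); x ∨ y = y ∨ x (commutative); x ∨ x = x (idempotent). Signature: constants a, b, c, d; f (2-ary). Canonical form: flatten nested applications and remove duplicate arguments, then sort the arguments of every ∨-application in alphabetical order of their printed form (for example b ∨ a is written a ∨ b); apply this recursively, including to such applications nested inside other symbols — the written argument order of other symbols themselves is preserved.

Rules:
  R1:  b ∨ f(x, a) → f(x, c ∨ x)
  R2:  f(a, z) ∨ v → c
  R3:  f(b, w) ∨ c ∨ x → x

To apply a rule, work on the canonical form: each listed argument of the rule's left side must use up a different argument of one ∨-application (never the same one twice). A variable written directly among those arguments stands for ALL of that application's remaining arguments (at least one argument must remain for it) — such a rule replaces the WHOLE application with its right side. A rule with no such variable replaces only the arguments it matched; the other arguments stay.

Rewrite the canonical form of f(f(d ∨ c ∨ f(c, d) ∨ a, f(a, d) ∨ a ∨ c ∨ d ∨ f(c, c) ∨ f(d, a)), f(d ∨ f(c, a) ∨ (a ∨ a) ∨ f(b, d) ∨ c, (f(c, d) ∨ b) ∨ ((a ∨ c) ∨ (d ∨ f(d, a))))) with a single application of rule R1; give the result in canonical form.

Answer: f(f(a ∨ c ∨ d ∨ f(c, d), a ∨ c ∨ d ∨ f(a, d) ∨ f(c, c) ∨ f(d, a)), f(a ∨ c ∨ d ∨ f(b, d) ∨ f(c, a), a ∨ c ∨ d ∨ f(c, d) ∨ f(d, c ∨ d)))

Derivation:
Canonical form:  f(f(a ∨ c ∨ d ∨ f(c, d), a ∨ c ∨ d ∨ f(a, d) ∨ f(c, c) ∨ f(d, a)), f(a ∨ c ∨ d ∨ f(b, d) ∨ f(c, a), a ∨ b ∨ c ∨ d ∨ f(c, d) ∨ f(d, a)))
Match R1:  consume b, f(d, a);  x := d
Giving:  f(f(a ∨ c ∨ d ∨ f(c, d), a ∨ c ∨ d ∨ f(a, d) ∨ f(c, c) ∨ f(d, a)), f(a ∨ c ∨ d ∨ f(b, d) ∨ f(c, a), a ∨ c ∨ d ∨ f(c, d) ∨ f(d, c ∨ d)))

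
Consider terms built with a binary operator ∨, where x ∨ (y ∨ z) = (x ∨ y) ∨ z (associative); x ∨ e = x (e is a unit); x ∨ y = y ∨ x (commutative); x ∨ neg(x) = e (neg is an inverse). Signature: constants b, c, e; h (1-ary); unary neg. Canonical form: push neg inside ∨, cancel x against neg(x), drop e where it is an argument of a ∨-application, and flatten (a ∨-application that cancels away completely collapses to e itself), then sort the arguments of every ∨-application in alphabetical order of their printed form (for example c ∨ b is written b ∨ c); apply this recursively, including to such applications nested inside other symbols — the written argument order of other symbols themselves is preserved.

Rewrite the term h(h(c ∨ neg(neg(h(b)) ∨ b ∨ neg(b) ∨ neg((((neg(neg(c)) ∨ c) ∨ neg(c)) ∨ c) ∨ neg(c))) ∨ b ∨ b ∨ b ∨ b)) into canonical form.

Answer: h(h(b ∨ b ∨ b ∨ b ∨ c ∨ c ∨ h(b)))

Derivation:
Work inside:  c ∨ neg(neg(h(b)) ∨ b ∨ neg(b) ∨ neg((((neg(neg(c)) ∨ c) ∨ neg(c)) ∨ c) ∨ neg(c))) ∨ b ∨ b ∨ b ∨ b
Push neg inside:  distribute neg over ∨ and collapse double neg
Collect terms:  c ∨ c ∨ h(b) ∨ b ∨ b ∨ b ∨ b
Sort arguments:  b ∨ b ∨ b ∨ b ∨ c ∨ c ∨ h(b)
Reassemble:  h(h(b ∨ b ∨ b ∨ b ∨ c ∨ c ∨ h(b)))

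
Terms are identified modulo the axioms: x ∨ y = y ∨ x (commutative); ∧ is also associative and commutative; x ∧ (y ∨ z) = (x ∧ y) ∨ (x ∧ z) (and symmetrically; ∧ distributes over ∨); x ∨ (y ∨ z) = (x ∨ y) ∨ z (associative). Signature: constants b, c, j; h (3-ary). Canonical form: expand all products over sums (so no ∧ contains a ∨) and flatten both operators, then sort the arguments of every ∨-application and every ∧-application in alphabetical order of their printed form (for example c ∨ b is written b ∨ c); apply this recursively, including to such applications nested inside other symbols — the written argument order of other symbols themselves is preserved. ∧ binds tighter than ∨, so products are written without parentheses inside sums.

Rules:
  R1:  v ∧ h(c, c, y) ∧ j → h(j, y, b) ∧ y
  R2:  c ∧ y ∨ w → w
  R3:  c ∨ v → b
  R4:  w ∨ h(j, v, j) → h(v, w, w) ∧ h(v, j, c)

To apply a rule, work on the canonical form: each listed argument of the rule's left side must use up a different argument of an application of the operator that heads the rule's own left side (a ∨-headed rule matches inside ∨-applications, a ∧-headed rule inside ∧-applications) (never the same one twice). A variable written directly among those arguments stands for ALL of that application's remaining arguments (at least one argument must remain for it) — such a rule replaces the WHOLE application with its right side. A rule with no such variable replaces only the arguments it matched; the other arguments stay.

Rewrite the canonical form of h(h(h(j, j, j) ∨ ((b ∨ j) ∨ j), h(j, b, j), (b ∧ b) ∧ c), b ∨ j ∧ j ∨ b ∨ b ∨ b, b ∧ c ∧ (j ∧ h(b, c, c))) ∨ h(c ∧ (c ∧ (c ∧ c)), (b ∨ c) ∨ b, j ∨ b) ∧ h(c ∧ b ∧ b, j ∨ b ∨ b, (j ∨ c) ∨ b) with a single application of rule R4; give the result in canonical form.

Answer: h(b ∧ b ∧ c, b ∨ b ∨ j, b ∨ c ∨ j) ∧ h(c ∧ c ∧ c ∧ c, b ∨ b ∨ c, b ∨ j) ∨ h(h(h(j, b ∨ j ∨ j, b ∨ j ∨ j) ∧ h(j, j, c), h(j, b, j), b ∧ b ∧ c), b ∨ b ∨ b ∨ b ∨ j ∧ j, b ∧ c ∧ h(b, c, c) ∧ j)

Derivation:
Canonical form:  h(b ∧ b ∧ c, b ∨ b ∨ j, b ∨ c ∨ j) ∧ h(c ∧ c ∧ c ∧ c, b ∨ b ∨ c, b ∨ j) ∨ h(h(b ∨ h(j, j, j) ∨ j ∨ j, h(j, b, j), b ∧ b ∧ c), b ∨ b ∨ b ∨ b ∨ j ∧ j, b ∧ c ∧ h(b, c, c) ∧ j)
R4 matches:  uses h(j, j, j);  v := j, w := b ∨ j ∨ j
Every leftover argument binds to the variable; the entire application is replaced.
New term:  h(b ∧ b ∧ c, b ∨ b ∨ j, b ∨ c ∨ j) ∧ h(c ∧ c ∧ c ∧ c, b ∨ b ∨ c, b ∨ j) ∨ h(h(h(j, b ∨ j ∨ j, b ∨ j ∨ j) ∧ h(j, j, c), h(j, b, j), b ∧ b ∧ c), b ∨ b ∨ b ∨ b ∨ j ∧ j, b ∧ c ∧ h(b, c, c) ∧ j)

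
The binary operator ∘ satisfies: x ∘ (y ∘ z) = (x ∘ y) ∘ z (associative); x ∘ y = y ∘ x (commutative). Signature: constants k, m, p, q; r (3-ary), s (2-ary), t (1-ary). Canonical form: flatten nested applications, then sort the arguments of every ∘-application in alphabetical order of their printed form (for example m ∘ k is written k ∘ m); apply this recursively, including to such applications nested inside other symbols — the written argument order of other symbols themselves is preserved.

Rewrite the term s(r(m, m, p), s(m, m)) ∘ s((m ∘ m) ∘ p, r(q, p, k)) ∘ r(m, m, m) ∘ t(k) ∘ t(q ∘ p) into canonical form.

Answer: r(m, m, m) ∘ s(m ∘ m ∘ p, r(q, p, k)) ∘ s(r(m, m, p), s(m, m)) ∘ t(k) ∘ t(p ∘ q)

Derivation:
Canonicalize subterm:  s((m ∘ m) ∘ p, r(q, p, k))  →  s(m ∘ m ∘ p, r(q, p, k))
Canonicalize subterm:  t(q ∘ p)  →  t(p ∘ q)
Sort arguments:  r(m, m, m) ∘ s(m ∘ m ∘ p, r(q, p, k)) ∘ s(r(m, m, p), s(m, m)) ∘ t(k) ∘ t(p ∘ q)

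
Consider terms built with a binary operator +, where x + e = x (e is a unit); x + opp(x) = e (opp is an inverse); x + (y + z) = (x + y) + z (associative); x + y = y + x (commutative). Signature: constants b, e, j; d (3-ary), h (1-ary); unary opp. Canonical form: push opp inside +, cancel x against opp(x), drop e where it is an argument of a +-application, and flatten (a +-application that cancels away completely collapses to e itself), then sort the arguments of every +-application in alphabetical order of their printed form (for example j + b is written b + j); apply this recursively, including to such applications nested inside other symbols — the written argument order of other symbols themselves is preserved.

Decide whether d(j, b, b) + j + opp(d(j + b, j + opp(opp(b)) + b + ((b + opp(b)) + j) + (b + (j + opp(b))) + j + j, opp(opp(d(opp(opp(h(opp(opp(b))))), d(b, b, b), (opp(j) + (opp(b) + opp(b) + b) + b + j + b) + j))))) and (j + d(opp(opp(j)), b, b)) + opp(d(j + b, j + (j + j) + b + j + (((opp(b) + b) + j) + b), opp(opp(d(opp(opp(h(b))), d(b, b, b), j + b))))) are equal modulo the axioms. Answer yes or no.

Answer: yes — both canonical forms are d(j, b, b) + j + opp(d(b + j, b + b + j + j + j + j + j, d(h(b), d(b, b, b), b + j)))

Derivation:
Left:  d(j, b, b) + j + opp(d(j + b, j + opp(opp(b)) + b + ((b + opp(b)) + j) + (b + (j + opp(b))) + j + j, opp(opp(d(opp(opp(h(opp(opp(b))))), d(b, b, b), (opp(j) + (opp(b) + opp(b) + b) + b + j + b) + j)))))
  Push opp inside:  distribute opp over + and collapse double opp
  Collect:  d(j, b, b) + j + opp(d(b + j, b + b + j + j + j + j + j, d(h(b), d(b, b, b), b + j)))
Right:  (j + d(opp(opp(j)), b, b)) + opp(d(j + b, j + (j + j) + b + j + (((opp(b) + b) + j) + b), opp(opp(d(opp(opp(h(b))), d(b, b, b), j + b)))))
  Push opp inside:  distribute opp over + and collapse double opp
  Combine occurrences:  j + d(j, b, b) + opp(d(b + j, b + b + j + j + j + j + j, d(h(b), d(b, b, b), b + j)))
  Sort:  d(j, b, b) + j + opp(d(b + j, b + b + j + j + j + j + j, d(h(b), d(b, b, b), b + j)))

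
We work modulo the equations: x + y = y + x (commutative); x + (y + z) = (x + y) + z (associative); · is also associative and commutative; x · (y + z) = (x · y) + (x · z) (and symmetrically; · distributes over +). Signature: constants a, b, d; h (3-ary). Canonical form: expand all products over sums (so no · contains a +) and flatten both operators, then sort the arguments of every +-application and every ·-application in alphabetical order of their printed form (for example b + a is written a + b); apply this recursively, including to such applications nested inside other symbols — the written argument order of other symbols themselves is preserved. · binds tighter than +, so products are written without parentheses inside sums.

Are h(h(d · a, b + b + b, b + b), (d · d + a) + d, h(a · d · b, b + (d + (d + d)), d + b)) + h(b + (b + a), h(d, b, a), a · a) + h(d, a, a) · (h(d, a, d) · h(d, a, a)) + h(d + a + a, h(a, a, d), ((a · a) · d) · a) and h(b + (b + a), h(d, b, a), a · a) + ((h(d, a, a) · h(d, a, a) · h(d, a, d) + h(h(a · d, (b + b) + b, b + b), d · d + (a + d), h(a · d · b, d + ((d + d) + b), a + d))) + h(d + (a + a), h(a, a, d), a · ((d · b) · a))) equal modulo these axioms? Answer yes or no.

Left:  h(h(d · a, b + b + b, b + b), (d · d + a) + d, h(a · d · b, b + (d + (d + d)), d + b)) + h(b + (b + a), h(d, b, a), a · a) + h(d, a, a) · (h(d, a, d) · h(d, a, a)) + h(d + a + a, h(a, a, d), ((a · a) · d) · a)
  Un-nest:  h(h(a · d, b + b + b, b + b), a + d + d · d, h(a · b · d, b + d + d + d, b + d)) + h(a + b + b, h(d, b, a), a · a) + h(d, a, a) · h(d, a, a) · h(d, a, d) + h(a + a + d, h(a, a, d), a · a · a · d)
  Sort arguments:  h(a + a + d, h(a, a, d), a · a · a · d) + h(a + b + b, h(d, b, a), a · a) + h(d, a, a) · h(d, a, a) · h(d, a, d) + h(h(a · d, b + b + b, b + b), a + d + d · d, h(a · b · d, b + d + d + d, b + d))
Right:  h(b + (b + a), h(d, b, a), a · a) + ((h(d, a, a) · h(d, a, a) · h(d, a, d) + h(h(a · d, (b + b) + b, b + b), d · d + (a + d), h(a · d · b, d + ((d + d) + b), a + d))) + h(d + (a + a), h(a, a, d), a · ((d · b) · a)))
  Flatten:  h(a + b + b, h(d, b, a), a · a) + h(d, a, a) · h(d, a, a) · h(d, a, d) + h(h(a · d, b + b + b, b + b), a + d + d · d, h(a · b · d, b + d + d + d, a + d)) + h(a + a + d, h(a, a, d), a · a · b · d)
  Sort arguments:  h(a + a + d, h(a, a, d), a · a · b · d) + h(a + b + b, h(d, b, a), a · a) + h(d, a, a) · h(d, a, a) · h(d, a, d) + h(h(a · d, b + b + b, b + b), a + d + d · d, h(a · b · d, b + d + d + d, a + d))

Answer: no — h(a + a + d, h(a, a, d), a · a · a · d) + h(a + b + b, h(d, b, a), a · a) + h(d, a, a) · h(d, a, a) · h(d, a, d) + h(h(a · d, b + b + b, b + b), a + d + d · d, h(a · b · d, b + d + d + d, b + d)) vs h(a + a + d, h(a, a, d), a · a · b · d) + h(a + b + b, h(d, b, a), a · a) + h(d, a, a) · h(d, a, a) · h(d, a, d) + h(h(a · d, b + b + b, b + b), a + d + d · d, h(a · b · d, b + d + d + d, a + d))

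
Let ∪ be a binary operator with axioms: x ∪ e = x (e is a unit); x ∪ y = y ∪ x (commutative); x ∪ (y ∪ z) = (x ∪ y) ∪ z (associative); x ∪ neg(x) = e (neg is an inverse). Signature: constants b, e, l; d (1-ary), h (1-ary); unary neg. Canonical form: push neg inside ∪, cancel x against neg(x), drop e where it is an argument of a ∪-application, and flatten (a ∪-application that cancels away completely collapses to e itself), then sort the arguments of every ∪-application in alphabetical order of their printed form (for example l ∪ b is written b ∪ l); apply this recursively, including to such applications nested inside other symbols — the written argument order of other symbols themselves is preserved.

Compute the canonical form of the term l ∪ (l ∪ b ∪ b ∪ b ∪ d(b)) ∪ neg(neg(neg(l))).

Answer: b ∪ b ∪ b ∪ d(b) ∪ l

Derivation:
Push neg inside:  distribute neg over ∪ and collapse double neg
Collect terms:  l ∪ b ∪ b ∪ b ∪ d(b)
Sort:  b ∪ b ∪ b ∪ d(b) ∪ l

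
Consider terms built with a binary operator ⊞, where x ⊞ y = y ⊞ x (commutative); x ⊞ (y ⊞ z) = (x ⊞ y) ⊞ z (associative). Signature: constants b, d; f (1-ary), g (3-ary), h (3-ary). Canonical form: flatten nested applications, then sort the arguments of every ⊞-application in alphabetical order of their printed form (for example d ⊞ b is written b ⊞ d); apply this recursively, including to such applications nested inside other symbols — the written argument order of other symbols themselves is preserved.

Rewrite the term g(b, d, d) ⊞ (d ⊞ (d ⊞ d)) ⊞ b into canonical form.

Answer: b ⊞ d ⊞ d ⊞ d ⊞ g(b, d, d)

Derivation:
Flatten:  g(b, d, d) ⊞ d ⊞ d ⊞ d ⊞ b
Sort:  b ⊞ d ⊞ d ⊞ d ⊞ g(b, d, d)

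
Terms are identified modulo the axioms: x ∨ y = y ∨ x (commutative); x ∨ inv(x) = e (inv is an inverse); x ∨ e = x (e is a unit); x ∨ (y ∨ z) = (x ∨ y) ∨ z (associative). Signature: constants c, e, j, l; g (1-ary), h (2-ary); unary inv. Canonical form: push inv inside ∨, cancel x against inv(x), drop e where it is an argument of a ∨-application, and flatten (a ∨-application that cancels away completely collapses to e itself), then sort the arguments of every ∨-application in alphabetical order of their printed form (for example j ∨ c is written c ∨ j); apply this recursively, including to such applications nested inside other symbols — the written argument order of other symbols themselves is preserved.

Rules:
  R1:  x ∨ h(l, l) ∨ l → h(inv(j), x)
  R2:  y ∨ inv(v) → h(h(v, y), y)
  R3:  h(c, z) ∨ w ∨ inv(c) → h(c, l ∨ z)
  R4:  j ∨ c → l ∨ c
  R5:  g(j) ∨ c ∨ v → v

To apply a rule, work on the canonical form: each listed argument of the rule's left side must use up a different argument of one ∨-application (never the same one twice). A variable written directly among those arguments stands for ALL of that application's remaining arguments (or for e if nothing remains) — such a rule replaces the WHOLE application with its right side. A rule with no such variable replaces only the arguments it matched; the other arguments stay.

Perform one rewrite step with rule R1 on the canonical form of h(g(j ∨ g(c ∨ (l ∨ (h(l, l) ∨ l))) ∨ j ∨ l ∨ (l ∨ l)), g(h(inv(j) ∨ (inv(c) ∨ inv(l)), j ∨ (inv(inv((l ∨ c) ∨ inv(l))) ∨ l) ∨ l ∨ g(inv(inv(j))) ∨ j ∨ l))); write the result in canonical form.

Answer: h(g(g(h(inv(j), c ∨ l)) ∨ j ∨ j ∨ l ∨ l ∨ l), g(h(inv(c) ∨ inv(j) ∨ inv(l), c ∨ g(j) ∨ j ∨ j ∨ l ∨ l ∨ l)))

Derivation:
Canonical form:  h(g(g(c ∨ h(l, l) ∨ l ∨ l) ∨ j ∨ j ∨ l ∨ l ∨ l), g(h(inv(c) ∨ inv(j) ∨ inv(l), c ∨ g(j) ∨ j ∨ j ∨ l ∨ l ∨ l)))
Apply R1:  consuming h(l, l), l;  x := c ∨ l
The variable takes the whole remainder — replace the entire application.
Result:  h(g(g(h(inv(j), c ∨ l)) ∨ j ∨ j ∨ l ∨ l ∨ l), g(h(inv(c) ∨ inv(j) ∨ inv(l), c ∨ g(j) ∨ j ∨ j ∨ l ∨ l ∨ l)))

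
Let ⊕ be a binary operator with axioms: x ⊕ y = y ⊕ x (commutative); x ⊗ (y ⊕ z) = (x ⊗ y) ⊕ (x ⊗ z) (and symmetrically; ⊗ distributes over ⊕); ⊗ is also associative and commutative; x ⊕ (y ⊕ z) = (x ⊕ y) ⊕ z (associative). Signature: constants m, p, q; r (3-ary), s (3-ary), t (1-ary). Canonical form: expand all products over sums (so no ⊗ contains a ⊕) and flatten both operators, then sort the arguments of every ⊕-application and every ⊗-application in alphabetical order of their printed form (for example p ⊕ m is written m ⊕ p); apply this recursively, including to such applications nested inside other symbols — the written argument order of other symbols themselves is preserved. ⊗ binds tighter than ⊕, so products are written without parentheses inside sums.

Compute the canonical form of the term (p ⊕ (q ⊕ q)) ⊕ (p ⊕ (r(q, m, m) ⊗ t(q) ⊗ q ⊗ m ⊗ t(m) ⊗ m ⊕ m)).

Answer: m ⊕ m ⊗ m ⊗ q ⊗ r(q, m, m) ⊗ t(m) ⊗ t(q) ⊕ p ⊕ p ⊕ q ⊕ q

Derivation:
Un-nest:  p ⊕ q ⊕ q ⊕ p ⊕ m ⊗ m ⊗ q ⊗ r(q, m, m) ⊗ t(m) ⊗ t(q) ⊕ m
Order the arguments:  m ⊕ m ⊗ m ⊗ q ⊗ r(q, m, m) ⊗ t(m) ⊗ t(q) ⊕ p ⊕ p ⊕ q ⊕ q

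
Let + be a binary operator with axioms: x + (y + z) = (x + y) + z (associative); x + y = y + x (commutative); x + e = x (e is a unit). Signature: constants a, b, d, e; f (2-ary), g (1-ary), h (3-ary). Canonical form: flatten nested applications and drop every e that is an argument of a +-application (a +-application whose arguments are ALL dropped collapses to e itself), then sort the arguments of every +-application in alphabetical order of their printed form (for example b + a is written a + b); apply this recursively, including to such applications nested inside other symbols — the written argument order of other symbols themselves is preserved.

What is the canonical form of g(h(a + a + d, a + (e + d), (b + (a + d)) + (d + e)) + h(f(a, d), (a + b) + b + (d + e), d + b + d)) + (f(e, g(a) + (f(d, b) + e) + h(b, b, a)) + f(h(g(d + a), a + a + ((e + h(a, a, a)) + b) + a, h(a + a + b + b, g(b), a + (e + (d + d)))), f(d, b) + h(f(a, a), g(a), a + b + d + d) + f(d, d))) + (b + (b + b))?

Merge nested applications:  g(h(a + a + d, a + (e + d), (b + (a + d)) + (d + e)) + h(f(a, d), (a + b) + b + (d + e), d + b + d)) + f(e, g(a) + (f(d, b) + e) + h(b, b, a)) + f(h(g(d + a), a + a + ((e + h(a, a, a)) + b) + a, h(a + a + b + b, g(b), a + (e + (d + d)))), f(d, b) + h(f(a, a), g(a), a + b + d + d) + f(d, d)) + b + b + b
Canonicalize subterm:  g(h(a + a + d, a + (e + d), (b + (a + d)) + (d + e)) + h(f(a, d), (a + b) + b + (d + e), d + b + d))  →  g(h(a + a + d, a + d, a + b + d + d) + h(f(a, d), a + b + b + d, b + d + d))
Canonicalize subterm:  f(e, g(a) + (f(d, b) + e) + h(b, b, a))  →  f(e, f(d, b) + g(a) + h(b, b, a))
Simplify inside:  f(h(g(d + a), a + a + ((e + h(a, a, a)) + b) + a, h(a + a + b + b, g(b), a + (e + (d + d)))), f(d, b) + h(f(a, a), g(a), a + b + d + d) + f(d, d))  →  f(h(g(a + d), a + a + a + b + h(a, a, a), h(a + a + b + b, g(b), a + d + d)), f(d, b) + f(d, d) + h(f(a, a), g(a), a + b + d + d))
Sort arguments:  b + b + b + f(e, f(d, b) + g(a) + h(b, b, a)) + f(h(g(a + d), a + a + a + b + h(a, a, a), h(a + a + b + b, g(b), a + d + d)), f(d, b) + f(d, d) + h(f(a, a), g(a), a + b + d + d)) + g(h(a + a + d, a + d, a + b + d + d) + h(f(a, d), a + b + b + d, b + d + d))

Answer: b + b + b + f(e, f(d, b) + g(a) + h(b, b, a)) + f(h(g(a + d), a + a + a + b + h(a, a, a), h(a + a + b + b, g(b), a + d + d)), f(d, b) + f(d, d) + h(f(a, a), g(a), a + b + d + d)) + g(h(a + a + d, a + d, a + b + d + d) + h(f(a, d), a + b + b + d, b + d + d))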